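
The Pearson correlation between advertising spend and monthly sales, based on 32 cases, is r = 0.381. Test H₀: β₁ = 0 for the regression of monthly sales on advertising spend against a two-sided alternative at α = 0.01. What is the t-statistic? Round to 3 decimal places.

t = r·√(n − 2)/√(1 − r²) = 0.381·√30/√0.854839 = 2.257.
df = n − 2 = 30.
Two-sided p ≈ 0.0314, which is ≥ 0.01, so fail to reject H₀.
The data do not give significant evidence of a linear association between advertising spend and monthly sales.

t = 2.257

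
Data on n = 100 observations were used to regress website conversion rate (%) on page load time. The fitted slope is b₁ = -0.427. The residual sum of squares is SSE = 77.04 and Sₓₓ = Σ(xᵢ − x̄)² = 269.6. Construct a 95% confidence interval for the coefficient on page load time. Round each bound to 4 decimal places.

MSE = SSE/(n − 2) = 77.04/98 = 0.786122.
SE(b₁) = √(MSE/Sₓₓ) = √(0.786122/269.6) = 0.0539989.
df = n − 2 = 98.
t* = t_{0.025, 98} = 1.984467.
Margin = t* × SE = 1.984467 × 0.0539989 = 0.107159.
CI: -0.427 ± 0.107159 → (-0.5342, -0.3198).
With 95% confidence, each one-unit increase in page load time is associated with a change of between -0.5342 and -0.3198 % in website conversion rate.

(-0.5342, -0.3198)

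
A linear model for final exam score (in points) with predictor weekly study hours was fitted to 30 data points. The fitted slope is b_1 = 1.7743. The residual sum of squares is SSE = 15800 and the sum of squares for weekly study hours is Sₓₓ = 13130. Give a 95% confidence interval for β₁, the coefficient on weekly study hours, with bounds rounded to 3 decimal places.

(1.350, 2.199)

MSE = SSE/(n − 2) = 15800/28 = 564.286.
SE(b_1) = √(MSE/Sₓₓ) = √(564.286/13130) = 0.207309.
df = n − 2 = 28.
t* = t_{0.025, 28} = 2.048407.
Margin = t* × SE = 2.048407 × 0.207309 = 0.42465.
CI: 1.7743 ± 0.42465 → (1.350, 2.199).
With 95% confidence, each one-unit increase in weekly study hours is associated with a change of between 1.350 and 2.199 points in final exam score.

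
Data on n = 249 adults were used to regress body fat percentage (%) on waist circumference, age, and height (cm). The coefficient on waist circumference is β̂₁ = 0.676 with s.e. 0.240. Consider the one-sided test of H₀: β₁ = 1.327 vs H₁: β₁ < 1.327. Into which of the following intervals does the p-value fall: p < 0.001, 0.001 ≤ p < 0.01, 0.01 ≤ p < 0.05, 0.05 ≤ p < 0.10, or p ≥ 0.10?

t = (0.676 − 1.327) / 0.240 = -2.712.
df = n − k − 1 = 249 − 3 − 1 = 245.
One-sided p = P(T_{245} < t) ≈ 0.0036.
So 0.001 ≤ p < 0.01.

0.001 ≤ p < 0.01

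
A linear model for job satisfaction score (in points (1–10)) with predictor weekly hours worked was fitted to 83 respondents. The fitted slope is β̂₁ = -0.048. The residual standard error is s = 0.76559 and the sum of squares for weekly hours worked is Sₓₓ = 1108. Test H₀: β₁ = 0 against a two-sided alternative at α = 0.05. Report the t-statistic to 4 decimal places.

SE(β̂₁) = s/√Sₓₓ = 0.76559/√1108 = 0.0229999.
t = -0.048 / 0.0229999 = -2.0870.
df = n − 2 = 81.
Two-sided p ≈ 0.0400, which is < 0.05, so reject H₀.
There is evidence that weekly hours worked is associated with job satisfaction score.

t = -2.0870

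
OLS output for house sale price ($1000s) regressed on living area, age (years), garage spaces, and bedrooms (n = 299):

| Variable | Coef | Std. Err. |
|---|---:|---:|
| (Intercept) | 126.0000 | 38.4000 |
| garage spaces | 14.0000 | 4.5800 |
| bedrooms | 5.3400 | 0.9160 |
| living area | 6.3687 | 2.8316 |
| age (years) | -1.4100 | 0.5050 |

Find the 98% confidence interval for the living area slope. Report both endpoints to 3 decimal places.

Read off: b = 6.3687, SE = 2.8316 for living area.
df = n − k − 1 = 299 − 4 − 1 = 294.
t* = t_{0.01, 294} = 2.339098.
Margin = t* × SE = 2.339098 × 2.8316 = 6.62339.
CI: 6.3687 ± 6.62339 → (-0.255, 12.992).

(-0.255, 12.992)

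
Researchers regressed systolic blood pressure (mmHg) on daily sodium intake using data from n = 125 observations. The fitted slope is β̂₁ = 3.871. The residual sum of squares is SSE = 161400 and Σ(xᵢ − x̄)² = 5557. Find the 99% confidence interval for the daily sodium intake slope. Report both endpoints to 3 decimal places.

(2.600, 5.142)

MSE = SSE/(n − 2) = 161400/123 = 1312.2.
SE(β̂₁) = √(MSE/Sₓₓ) = √(1312.2/5557) = 0.485936.
df = n − 2 = 123.
t* = t_{0.005, 123} = 2.616392.
Margin = t* × SE = 2.616392 × 0.485936 = 1.27140.
CI: 3.871 ± 1.27140 → (2.600, 5.142).
With 99% confidence, each one-unit increase in daily sodium intake is associated with a change of between 2.600 and 5.142 mmHg in systolic blood pressure.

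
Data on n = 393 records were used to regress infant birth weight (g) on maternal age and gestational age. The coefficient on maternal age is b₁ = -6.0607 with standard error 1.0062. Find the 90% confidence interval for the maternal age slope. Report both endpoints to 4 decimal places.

(-7.7197, -4.4017)

df = n − k − 1 = 393 − 2 − 1 = 390.
t* = t_{0.05, 390} = 1.64877.
Margin = t* × SE = 1.64877 × 1.0062 = 1.658992.
CI: -6.0607 ± 1.658992 → (-7.7197, -4.4017).
With 90% confidence, each one-unit increase in maternal age is associated with a change of between -7.7197 and -4.4017 g in infant birth weight, holding the other predictors fixed.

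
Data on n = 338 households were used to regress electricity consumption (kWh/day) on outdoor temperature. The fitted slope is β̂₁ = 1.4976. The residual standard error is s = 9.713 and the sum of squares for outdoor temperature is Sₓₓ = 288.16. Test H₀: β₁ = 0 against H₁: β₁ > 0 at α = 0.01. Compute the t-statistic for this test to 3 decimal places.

t = 2.617

SE(β̂₁) = s/√Sₓₓ = 9.713/√288.16 = 0.572185.
t = 1.4976 / 0.572185 = 2.617.
df = n − 2 = 336.
One-sided p ≈ 0.0046, which is < 0.01, so reject H₀.
There is evidence that the true slope on outdoor temperature is positive.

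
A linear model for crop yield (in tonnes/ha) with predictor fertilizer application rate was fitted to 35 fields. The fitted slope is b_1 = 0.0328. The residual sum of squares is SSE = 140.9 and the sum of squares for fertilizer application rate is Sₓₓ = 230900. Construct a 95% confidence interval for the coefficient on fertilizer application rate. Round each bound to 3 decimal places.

MSE = SSE/(n − 2) = 140.9/33 = 4.2697.
SE(b_1) = √(MSE/Sₓₓ) = √(4.2697/230900) = 0.00430018.
df = n − 2 = 33.
t* = t_{0.025, 33} = 2.034515.
Margin = t* × SE = 2.034515 × 0.00430018 = 0.00875.
CI: 0.0328 ± 0.00875 → (0.024, 0.042).
With 95% confidence, each one-unit increase in fertilizer application rate is associated with a change of between 0.024 and 0.042 tonnes/ha in crop yield.

(0.024, 0.042)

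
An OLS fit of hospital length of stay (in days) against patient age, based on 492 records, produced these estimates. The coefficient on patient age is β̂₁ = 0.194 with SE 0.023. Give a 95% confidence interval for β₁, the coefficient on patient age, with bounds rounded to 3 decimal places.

(0.149, 0.239)

df = n − 2 = 492 − 2 = 490.
t* = t_{0.025, 490} = 1.964817.
Margin = t* × SE = 1.964817 × 0.023 = 0.04519.
CI: 0.194 ± 0.04519 → (0.149, 0.239).
With 95% confidence, each one-unit increase in patient age is associated with a change of between 0.149 and 0.239 days in hospital length of stay.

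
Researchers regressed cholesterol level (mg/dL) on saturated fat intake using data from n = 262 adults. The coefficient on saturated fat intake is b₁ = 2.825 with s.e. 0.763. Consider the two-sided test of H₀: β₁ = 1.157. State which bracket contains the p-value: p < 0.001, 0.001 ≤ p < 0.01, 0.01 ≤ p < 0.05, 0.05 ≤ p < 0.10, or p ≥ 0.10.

0.01 ≤ p < 0.05

t = (2.825 − 1.157) / 0.763 = 2.186.
df = n − 2 = 262 − 2 = 260.
Two-sided p = 2·P(T_{260} > |t|) ≈ 0.0297.
So 0.01 ≤ p < 0.05.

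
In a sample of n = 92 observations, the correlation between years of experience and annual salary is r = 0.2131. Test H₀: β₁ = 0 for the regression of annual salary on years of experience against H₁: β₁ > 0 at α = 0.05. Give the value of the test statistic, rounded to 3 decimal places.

t = r·√(n − 2)/√(1 − r²) = 0.2131·√90/√0.954588 = 2.069.
df = n − 2 = 90.
One-sided p ≈ 0.0207, which is < 0.05, so reject H₀.
There is evidence of a linear association between years of experience and annual salary.

t = 2.069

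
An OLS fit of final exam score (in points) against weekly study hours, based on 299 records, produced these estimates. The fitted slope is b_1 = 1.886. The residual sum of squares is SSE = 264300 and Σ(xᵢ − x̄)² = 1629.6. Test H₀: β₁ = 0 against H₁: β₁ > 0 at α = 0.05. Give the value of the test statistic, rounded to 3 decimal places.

t = 2.552

MSE = SSE/(n − 2) = 264300/297 = 889.899.
SE(b_1) = √(MSE/Sₓₓ) = √(889.899/1629.6) = 0.738975.
t = 1.886 / 0.738975 = 2.552.
df = n − 2 = 297.
One-sided p ≈ 0.0056, which is < 0.05, so reject H₀.
There is evidence that the true slope on weekly study hours is positive.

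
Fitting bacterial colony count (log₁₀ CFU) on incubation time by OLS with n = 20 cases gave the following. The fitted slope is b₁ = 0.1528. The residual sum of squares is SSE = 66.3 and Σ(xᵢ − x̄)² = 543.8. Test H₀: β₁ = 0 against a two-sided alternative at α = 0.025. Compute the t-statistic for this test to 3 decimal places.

MSE = SSE/(n − 2) = 66.3/18 = 3.68333.
SE(b₁) = √(MSE/Sₓₓ) = √(3.68333/543.8) = 0.0823002.
t = 0.1528 / 0.0823002 = 1.857.
df = n − 2 = 18.
Two-sided p ≈ 0.0798, which is ≥ 0.025, so fail to reject H₀.
The data do not give significant evidence of an association between incubation time and bacterial colony count.

t = 1.857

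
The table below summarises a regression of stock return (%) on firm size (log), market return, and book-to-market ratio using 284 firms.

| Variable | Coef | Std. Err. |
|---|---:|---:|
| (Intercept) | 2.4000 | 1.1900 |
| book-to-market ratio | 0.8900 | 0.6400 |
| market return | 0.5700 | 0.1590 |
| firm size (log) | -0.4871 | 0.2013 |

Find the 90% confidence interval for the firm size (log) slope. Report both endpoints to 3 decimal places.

(-0.819, -0.155)

Read off: b = -0.4871, SE = 0.2013 for firm size (log).
df = n − k − 1 = 284 − 3 − 1 = 280.
t* = t_{0.05, 280} = 1.650314.
Margin = t* × SE = 1.650314 × 0.2013 = 0.33221.
CI: -0.4871 ± 0.33221 → (-0.819, -0.155).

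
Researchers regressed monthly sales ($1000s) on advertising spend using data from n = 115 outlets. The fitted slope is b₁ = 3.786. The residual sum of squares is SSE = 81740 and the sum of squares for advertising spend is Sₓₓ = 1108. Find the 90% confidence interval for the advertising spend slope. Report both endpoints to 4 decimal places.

MSE = SSE/(n − 2) = 81740/113 = 723.363.
SE(b₁) = √(MSE/Sₓₓ) = √(723.363/1108) = 0.807994.
df = n − 2 = 113.
t* = t_{0.05, 113} = 1.65845.
Margin = t* × SE = 1.65845 × 0.807994 = 1.340018.
CI: 3.786 ± 1.340018 → (2.4460, 5.1260).
With 90% confidence, each one-unit increase in advertising spend is associated with a change of between 2.4460 and 5.1260 $1000s in monthly sales.

(2.4460, 5.1260)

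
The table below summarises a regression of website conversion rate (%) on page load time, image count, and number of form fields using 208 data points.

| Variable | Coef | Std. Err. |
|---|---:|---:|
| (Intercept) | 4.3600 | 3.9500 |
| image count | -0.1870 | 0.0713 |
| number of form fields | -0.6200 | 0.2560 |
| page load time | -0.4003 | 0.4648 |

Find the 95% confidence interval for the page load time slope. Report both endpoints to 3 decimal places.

(-1.317, 0.516)

Read off: b = -0.4003, SE = 0.4648 for page load time.
df = n − k − 1 = 208 − 3 − 1 = 204.
t* = t_{0.025, 204} = 1.971661.
Margin = t* × SE = 1.971661 × 0.4648 = 0.91643.
CI: -0.4003 ± 0.91643 → (-1.317, 0.516).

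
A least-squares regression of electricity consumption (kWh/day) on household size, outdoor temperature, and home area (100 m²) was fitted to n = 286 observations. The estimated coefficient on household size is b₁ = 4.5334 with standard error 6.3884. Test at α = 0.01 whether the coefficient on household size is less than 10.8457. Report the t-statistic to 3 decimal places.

t = -0.988

H₀: β₁ = 10.8457 vs H₁: β₁ < 10.8457.
t = (b₁ − β₁⁰)/SE = (4.5334 − 10.8457) / 6.3884 = -0.988.
df = n − k − 1 = 286 − 3 − 1 = 282.
One-sided p ≈ 0.1620, which is ≥ 0.01, so fail to reject H₀.
The data do not give significant evidence that the true slope on household size is below 10.8457 kWh/day per unit, holding the other predictors fixed.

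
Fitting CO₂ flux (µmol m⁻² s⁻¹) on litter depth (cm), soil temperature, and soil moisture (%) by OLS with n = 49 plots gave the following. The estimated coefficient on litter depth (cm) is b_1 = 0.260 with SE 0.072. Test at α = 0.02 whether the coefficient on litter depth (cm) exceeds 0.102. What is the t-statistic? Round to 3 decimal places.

H₀: β₁ = 0.102 vs H₁: β₁ > 0.102.
t = (b_1 − β₁⁰)/SE = (0.260 − 0.102) / 0.072 = 2.194.
df = n − k − 1 = 49 − 3 − 1 = 45.
One-sided p ≈ 0.0167, which is < 0.02, so reject H₀.
There is evidence that the true slope on litter depth (cm) exceeds 0.102 µmol m⁻² s⁻¹ per unit, holding the other predictors fixed.

t = 2.194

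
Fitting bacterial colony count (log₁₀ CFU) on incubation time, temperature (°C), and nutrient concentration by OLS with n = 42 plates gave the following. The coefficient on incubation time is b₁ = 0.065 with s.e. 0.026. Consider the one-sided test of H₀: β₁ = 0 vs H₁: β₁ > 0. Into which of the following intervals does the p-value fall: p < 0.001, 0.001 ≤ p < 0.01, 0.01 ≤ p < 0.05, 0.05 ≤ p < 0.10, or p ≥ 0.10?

0.001 ≤ p < 0.01

t = 0.065 / 0.026 = 2.500.
df = n − k − 1 = 42 − 3 − 1 = 38.
One-sided p = P(T_{38} > t) ≈ 0.0084.
So 0.001 ≤ p < 0.01.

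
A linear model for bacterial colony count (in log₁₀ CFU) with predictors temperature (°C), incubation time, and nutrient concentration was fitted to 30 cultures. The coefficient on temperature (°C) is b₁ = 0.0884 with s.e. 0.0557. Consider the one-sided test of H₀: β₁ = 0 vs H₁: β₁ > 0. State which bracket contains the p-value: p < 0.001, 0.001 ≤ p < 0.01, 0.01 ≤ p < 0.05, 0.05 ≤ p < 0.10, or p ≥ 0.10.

t = 0.0884 / 0.0557 = 1.587.
df = n − k − 1 = 30 − 3 − 1 = 26.
One-sided p = P(T_{26} > t) ≈ 0.0623.
So 0.05 ≤ p < 0.10.

0.05 ≤ p < 0.10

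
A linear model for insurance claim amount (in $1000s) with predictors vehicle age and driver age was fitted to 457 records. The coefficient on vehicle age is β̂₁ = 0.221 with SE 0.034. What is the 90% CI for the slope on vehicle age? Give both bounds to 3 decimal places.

(0.165, 0.277)

df = n − k − 1 = 457 − 2 − 1 = 454.
t* = t_{0.05, 454} = 1.648217.
Margin = t* × SE = 1.648217 × 0.034 = 0.05604.
CI: 0.221 ± 0.05604 → (0.165, 0.277).
With 90% confidence, each one-unit increase in vehicle age is associated with a change of between 0.165 and 0.277 $1000s in insurance claim amount, holding the other predictors fixed.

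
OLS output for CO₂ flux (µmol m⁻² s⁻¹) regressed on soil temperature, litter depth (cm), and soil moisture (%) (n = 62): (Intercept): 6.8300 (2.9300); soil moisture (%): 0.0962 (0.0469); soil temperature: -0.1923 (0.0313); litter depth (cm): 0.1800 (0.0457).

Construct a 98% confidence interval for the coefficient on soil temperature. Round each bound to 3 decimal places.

(-0.267, -0.117)

Read off: b = -0.1923, SE = 0.0313 for soil temperature.
df = n − k − 1 = 62 − 3 − 1 = 58.
t* = t_{0.01, 58} = 2.392377.
Margin = t* × SE = 2.392377 × 0.0313 = 0.07488.
CI: -0.1923 ± 0.07488 → (-0.267, -0.117).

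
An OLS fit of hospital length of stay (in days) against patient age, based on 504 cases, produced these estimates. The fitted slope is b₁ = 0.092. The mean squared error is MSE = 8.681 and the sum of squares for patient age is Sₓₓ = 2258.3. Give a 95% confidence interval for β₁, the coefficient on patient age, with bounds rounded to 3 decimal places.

(-0.030, 0.214)

SE(b₁) = √(MSE/Sₓₓ) = √(8.681/2258.3) = 0.0620003.
df = n − 2 = 502.
t* = t_{0.025, 502} = 1.964701.
Margin = t* × SE = 1.964701 × 0.0620003 = 0.12181.
CI: 0.092 ± 0.12181 → (-0.030, 0.214).
With 95% confidence, each one-unit increase in patient age is associated with a change of between -0.030 and 0.214 days in hospital length of stay.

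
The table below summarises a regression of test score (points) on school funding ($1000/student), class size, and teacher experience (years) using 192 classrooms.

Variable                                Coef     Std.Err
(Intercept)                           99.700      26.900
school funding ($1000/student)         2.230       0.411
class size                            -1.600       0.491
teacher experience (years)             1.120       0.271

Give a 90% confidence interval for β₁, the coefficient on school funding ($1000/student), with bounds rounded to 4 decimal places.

(1.5506, 2.9094)

Read off: b = 2.230, SE = 0.411 for school funding ($1000/student).
df = n − k − 1 = 192 − 3 − 1 = 188.
t* = t_{0.05, 188} = 1.652999.
Margin = t* × SE = 1.652999 × 0.411 = 0.679383.
CI: 2.230 ± 0.679383 → (1.5506, 2.9094).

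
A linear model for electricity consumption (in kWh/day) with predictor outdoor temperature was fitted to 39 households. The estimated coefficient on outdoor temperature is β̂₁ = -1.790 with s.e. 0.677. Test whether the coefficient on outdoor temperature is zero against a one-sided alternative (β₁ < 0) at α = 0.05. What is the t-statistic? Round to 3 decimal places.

t = -2.644

H₀: β₁ = 0 vs H₁: β₁ < 0.
t = (β̂₁ − β₁⁰)/SE = -1.790 / 0.677 = -2.644.
df = n − 2 = 39 − 2 = 37.
One-sided p ≈ 0.0060, which is < 0.05, so reject H₀.
There is evidence that the true slope on outdoor temperature is negative.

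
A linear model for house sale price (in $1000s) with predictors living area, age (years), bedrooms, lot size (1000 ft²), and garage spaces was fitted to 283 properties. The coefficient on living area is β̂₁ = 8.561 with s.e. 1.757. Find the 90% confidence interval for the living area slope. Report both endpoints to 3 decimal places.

df = n − k − 1 = 283 − 5 − 1 = 277.
t* = t_{0.05, 277} = 1.650373.
Margin = t* × SE = 1.650373 × 1.757 = 2.89971.
CI: 8.561 ± 2.89971 → (5.661, 11.461).
With 90% confidence, each one-unit increase in living area is associated with a change of between 5.661 and 11.461 $1000s in house sale price, holding the other predictors fixed.

(5.661, 11.461)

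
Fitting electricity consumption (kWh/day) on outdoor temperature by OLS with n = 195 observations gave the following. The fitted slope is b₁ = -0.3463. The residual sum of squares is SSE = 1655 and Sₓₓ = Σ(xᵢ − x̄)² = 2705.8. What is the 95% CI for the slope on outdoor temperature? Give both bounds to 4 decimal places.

(-0.4573, -0.2353)

MSE = SSE/(n − 2) = 1655/193 = 8.57513.
SE(b₁) = √(MSE/Sₓₓ) = √(8.57513/2705.8) = 0.0562953.
df = n − 2 = 193.
t* = t_{0.025, 193} = 1.972332.
Margin = t* × SE = 1.972332 × 0.0562953 = 0.111033.
CI: -0.3463 ± 0.111033 → (-0.4573, -0.2353).
With 95% confidence, each one-unit increase in outdoor temperature is associated with a change of between -0.4573 and -0.2353 kWh/day in electricity consumption.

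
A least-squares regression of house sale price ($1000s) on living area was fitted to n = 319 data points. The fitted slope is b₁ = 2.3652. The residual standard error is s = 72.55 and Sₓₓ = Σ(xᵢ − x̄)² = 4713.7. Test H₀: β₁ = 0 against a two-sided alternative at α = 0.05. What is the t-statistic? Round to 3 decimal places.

t = 2.238

SE(b₁) = s/√Sₓₓ = 72.55/√4713.7 = 1.05671.
t = 2.3652 / 1.05671 = 2.238.
df = n − 2 = 317.
Two-sided p ≈ 0.0259, which is < 0.05, so reject H₀.
There is evidence that living area is associated with house sale price.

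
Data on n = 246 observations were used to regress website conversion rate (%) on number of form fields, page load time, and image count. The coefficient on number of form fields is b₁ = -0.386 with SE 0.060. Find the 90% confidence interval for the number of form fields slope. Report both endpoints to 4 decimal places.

(-0.4851, -0.2869)

df = n − k − 1 = 246 − 3 − 1 = 242.
t* = t_{0.05, 242} = 1.651175.
Margin = t* × SE = 1.651175 × 0.060 = 0.099070.
CI: -0.386 ± 0.099070 → (-0.4851, -0.2869).
With 90% confidence, each one-unit increase in number of form fields is associated with a change of between -0.4851 and -0.2869 % in website conversion rate, holding the other predictors fixed.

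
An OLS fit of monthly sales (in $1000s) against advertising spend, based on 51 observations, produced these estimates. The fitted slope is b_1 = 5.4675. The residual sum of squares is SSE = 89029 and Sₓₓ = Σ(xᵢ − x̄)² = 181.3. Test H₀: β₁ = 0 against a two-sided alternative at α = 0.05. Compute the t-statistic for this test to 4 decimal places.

t = 1.7271

MSE = SSE/(n − 2) = 89029/49 = 1816.92.
SE(b_1) = √(MSE/Sₓₓ) = √(1816.92/181.3) = 3.16569.
t = 5.4675 / 3.16569 = 1.7271.
df = n − 2 = 49.
Two-sided p ≈ 0.0904, which is ≥ 0.05, so fail to reject H₀.
The data do not give significant evidence of an association between advertising spend and monthly sales.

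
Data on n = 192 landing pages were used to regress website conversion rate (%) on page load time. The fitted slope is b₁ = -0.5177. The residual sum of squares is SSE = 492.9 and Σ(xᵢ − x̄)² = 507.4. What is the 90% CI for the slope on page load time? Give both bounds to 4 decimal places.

MSE = SSE/(n − 2) = 492.9/190 = 2.59421.
SE(b₁) = √(MSE/Sₓₓ) = √(2.59421/507.4) = 0.0715035.
df = n − 2 = 190.
t* = t_{0.05, 190} = 1.652913.
Margin = t* × SE = 1.652913 × 0.0715035 = 0.118189.
CI: -0.5177 ± 0.118189 → (-0.6359, -0.3995).
With 90% confidence, each one-unit increase in page load time is associated with a change of between -0.6359 and -0.3995 % in website conversion rate.

(-0.6359, -0.3995)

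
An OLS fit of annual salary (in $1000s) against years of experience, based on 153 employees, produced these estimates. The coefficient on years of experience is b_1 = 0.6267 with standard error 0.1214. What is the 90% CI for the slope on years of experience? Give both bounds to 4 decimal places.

(0.4258, 0.8276)

df = n − 2 = 153 − 2 = 151.
t* = t_{0.05, 151} = 1.655007.
Margin = t* × SE = 1.655007 × 0.1214 = 0.200918.
CI: 0.6267 ± 0.200918 → (0.4258, 0.8276).
With 90% confidence, each one-unit increase in years of experience is associated with a change of between 0.4258 and 0.8276 $1000s in annual salary.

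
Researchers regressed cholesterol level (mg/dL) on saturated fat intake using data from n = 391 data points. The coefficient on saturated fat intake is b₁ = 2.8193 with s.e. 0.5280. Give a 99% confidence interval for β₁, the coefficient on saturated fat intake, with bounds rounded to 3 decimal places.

df = n − 2 = 391 − 2 = 389.
t* = t_{0.005, 389} = 2.588527.
Margin = t* × SE = 2.588527 × 0.5280 = 1.36674.
CI: 2.8193 ± 1.36674 → (1.453, 4.186).
With 99% confidence, each one-unit increase in saturated fat intake is associated with a change of between 1.453 and 4.186 mg/dL in cholesterol level.

(1.453, 4.186)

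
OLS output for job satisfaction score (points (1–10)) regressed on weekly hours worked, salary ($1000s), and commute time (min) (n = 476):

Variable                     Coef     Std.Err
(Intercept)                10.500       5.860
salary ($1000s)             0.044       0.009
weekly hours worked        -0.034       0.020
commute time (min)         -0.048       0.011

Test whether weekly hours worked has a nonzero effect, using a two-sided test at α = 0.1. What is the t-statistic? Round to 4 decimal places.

t = -1.7000

Read off: b = -0.034, SE = 0.020 for weekly hours worked.
H₀: β₁ = 0 vs H₁: β₁ ≠ 0.
t = -0.034 / 0.020 = -1.7000.
df = n − k − 1 = 476 − 3 − 1 = 472.
Two-sided p ≈ 0.0898, which is < 0.1, so reject H₀.
There is evidence that weekly hours worked is associated with job satisfaction score, holding the other predictors fixed.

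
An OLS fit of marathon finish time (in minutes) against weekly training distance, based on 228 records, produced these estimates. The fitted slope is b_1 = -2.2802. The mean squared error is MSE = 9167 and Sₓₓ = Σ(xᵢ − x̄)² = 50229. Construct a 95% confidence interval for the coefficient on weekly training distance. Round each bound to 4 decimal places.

SE(b_1) = √(MSE/Sₓₓ) = √(9167/50229) = 0.427205.
df = n − 2 = 226.
t* = t_{0.025, 226} = 1.970516.
Margin = t* × SE = 1.970516 × 0.427205 = 0.841814.
CI: -2.2802 ± 0.841814 → (-3.1220, -1.4384).
With 95% confidence, each one-unit increase in weekly training distance is associated with a change of between -3.1220 and -1.4384 minutes in marathon finish time.

(-3.1220, -1.4384)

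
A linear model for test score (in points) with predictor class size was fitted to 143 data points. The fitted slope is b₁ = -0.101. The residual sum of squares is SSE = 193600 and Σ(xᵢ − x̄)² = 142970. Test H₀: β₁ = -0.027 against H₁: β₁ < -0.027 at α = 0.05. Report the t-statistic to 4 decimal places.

MSE = SSE/(n − 2) = 193600/141 = 1373.05.
SE(b₁) = √(MSE/Sₓₓ) = √(1373.05/142970) = 0.0979988.
t = (-0.101 − (-0.027)) / 0.0979988 = -0.7551.
df = n − 2 = 141.
One-sided p ≈ 0.2257, which is ≥ 0.05, so fail to reject H₀.
The data do not give significant evidence that the true slope on class size is below -0.027 points per unit.

t = -0.7551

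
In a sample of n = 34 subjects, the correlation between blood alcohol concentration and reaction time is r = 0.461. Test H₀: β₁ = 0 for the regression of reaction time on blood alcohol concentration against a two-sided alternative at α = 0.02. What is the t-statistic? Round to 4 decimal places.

t = r·√(n − 2)/√(1 − r²) = 0.461·√32/√0.787479 = 2.9387.
df = n − 2 = 32.
Two-sided p ≈ 0.0061, which is < 0.02, so reject H₀.
There is evidence of a linear association between blood alcohol concentration and reaction time.

t = 2.9387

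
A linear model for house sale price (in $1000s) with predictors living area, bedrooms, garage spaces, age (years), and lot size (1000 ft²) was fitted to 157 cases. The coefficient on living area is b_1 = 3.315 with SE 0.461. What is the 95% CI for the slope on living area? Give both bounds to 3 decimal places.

(2.404, 4.226)

df = n − k − 1 = 157 − 5 − 1 = 151.
t* = t_{0.025, 151} = 1.975799.
Margin = t* × SE = 1.975799 × 0.461 = 0.91084.
CI: 3.315 ± 0.91084 → (2.404, 4.226).
With 95% confidence, each one-unit increase in living area is associated with a change of between 2.404 and 4.226 $1000s in house sale price, holding the other predictors fixed.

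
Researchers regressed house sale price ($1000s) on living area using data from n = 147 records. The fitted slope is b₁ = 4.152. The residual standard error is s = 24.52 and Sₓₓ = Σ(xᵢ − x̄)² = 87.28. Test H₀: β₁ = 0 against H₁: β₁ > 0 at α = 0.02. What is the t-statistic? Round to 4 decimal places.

t = 1.5820

SE(b₁) = s/√Sₓₓ = 24.52/√87.28 = 2.6246.
t = 4.152 / 2.6246 = 1.5820.
df = n − 2 = 145.
One-sided p ≈ 0.0579, which is ≥ 0.02, so fail to reject H₀.
The data do not give significant evidence that the true slope on living area is positive.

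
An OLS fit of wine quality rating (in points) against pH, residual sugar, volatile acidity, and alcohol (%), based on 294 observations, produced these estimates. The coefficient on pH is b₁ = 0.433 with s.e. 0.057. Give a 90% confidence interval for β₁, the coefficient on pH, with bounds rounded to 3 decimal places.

(0.339, 0.527)

df = n − k − 1 = 294 − 4 − 1 = 289.
t* = t_{0.05, 289} = 1.650143.
Margin = t* × SE = 1.650143 × 0.057 = 0.09406.
CI: 0.433 ± 0.09406 → (0.339, 0.527).
With 90% confidence, each one-unit increase in pH is associated with a change of between 0.339 and 0.527 points in wine quality rating, holding the other predictors fixed.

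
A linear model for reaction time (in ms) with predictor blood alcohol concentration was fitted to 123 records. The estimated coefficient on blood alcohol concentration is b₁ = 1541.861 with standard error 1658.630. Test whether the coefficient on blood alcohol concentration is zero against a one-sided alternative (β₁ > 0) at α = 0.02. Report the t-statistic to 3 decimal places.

H₀: β₁ = 0 vs H₁: β₁ > 0.
t = (b₁ − β₁⁰)/SE = 1541.861 / 1658.630 = 0.930.
df = n − 2 = 123 − 2 = 121.
One-sided p ≈ 0.1772, which is ≥ 0.02, so fail to reject H₀.
The data do not give significant evidence that the true slope on blood alcohol concentration is positive.

t = 0.930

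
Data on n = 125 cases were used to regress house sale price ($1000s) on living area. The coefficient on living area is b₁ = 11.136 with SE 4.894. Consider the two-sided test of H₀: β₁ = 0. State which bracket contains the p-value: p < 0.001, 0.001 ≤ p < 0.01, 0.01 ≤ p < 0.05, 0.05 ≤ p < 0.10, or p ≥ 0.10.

t = 11.136 / 4.894 = 2.275.
df = n − 2 = 125 − 2 = 123.
Two-sided p = 2·P(T_{123} > |t|) ≈ 0.0246.
So 0.01 ≤ p < 0.05.

0.01 ≤ p < 0.05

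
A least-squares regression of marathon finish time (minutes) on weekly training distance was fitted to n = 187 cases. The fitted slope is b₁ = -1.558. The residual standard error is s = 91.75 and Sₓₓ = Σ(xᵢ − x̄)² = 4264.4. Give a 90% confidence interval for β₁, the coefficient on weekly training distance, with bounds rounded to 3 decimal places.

(-3.881, 0.765)

SE(b₁) = s/√Sₓₓ = 91.75/√4264.4 = 1.405.
df = n − 2 = 185.
t* = t_{0.05, 185} = 1.653132.
Margin = t* × SE = 1.653132 × 1.405 = 2.32265.
CI: -1.558 ± 2.32265 → (-3.881, 0.765).
With 90% confidence, each one-unit increase in weekly training distance is associated with a change of between -3.881 and 0.765 minutes in marathon finish time.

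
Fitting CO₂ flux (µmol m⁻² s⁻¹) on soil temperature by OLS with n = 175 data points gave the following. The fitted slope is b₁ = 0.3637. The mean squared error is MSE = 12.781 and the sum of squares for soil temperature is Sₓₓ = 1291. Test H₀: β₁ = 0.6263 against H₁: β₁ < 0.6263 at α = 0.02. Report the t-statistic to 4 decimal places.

t = -2.6392

SE(b₁) = √(MSE/Sₓₓ) = √(12.781/1291) = 0.0994991.
t = (0.3637 − 0.6263) / 0.0994991 = -2.6392.
df = n − 2 = 173.
One-sided p ≈ 0.0045, which is < 0.02, so reject H₀.
There is evidence that the true slope on soil temperature is below 0.6263 µmol m⁻² s⁻¹ per unit.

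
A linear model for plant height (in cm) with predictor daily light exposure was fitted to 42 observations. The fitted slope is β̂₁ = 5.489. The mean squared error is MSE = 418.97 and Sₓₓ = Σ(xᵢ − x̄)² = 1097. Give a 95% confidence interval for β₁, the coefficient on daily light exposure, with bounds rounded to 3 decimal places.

SE(β̂₁) = √(MSE/Sₓₓ) = √(418.97/1097) = 0.618.
df = n − 2 = 40.
t* = t_{0.025, 40} = 2.021075.
Margin = t* × SE = 2.021075 × 0.618 = 1.24902.
CI: 5.489 ± 1.24902 → (4.240, 6.738).
With 95% confidence, each one-unit increase in daily light exposure is associated with a change of between 4.240 and 6.738 cm in plant height.

(4.240, 6.738)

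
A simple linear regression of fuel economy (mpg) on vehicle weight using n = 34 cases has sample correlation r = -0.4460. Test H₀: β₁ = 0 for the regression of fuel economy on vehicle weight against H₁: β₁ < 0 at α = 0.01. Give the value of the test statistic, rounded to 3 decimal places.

t = -2.819

t = r·√(n − 2)/√(1 − r²) = -0.4460·√32/√0.801084 = -2.819.
df = n − 2 = 32.
One-sided p ≈ 0.0041, which is < 0.01, so reject H₀.
There is evidence of a linear association between vehicle weight and fuel economy.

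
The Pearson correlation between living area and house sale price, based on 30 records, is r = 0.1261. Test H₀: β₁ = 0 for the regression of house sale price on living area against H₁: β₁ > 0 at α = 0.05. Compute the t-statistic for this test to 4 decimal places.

t = 0.6726

t = r·√(n − 2)/√(1 − r²) = 0.1261·√28/√0.984099 = 0.6726.
df = n − 2 = 28.
One-sided p ≈ 0.2533, which is ≥ 0.05, so fail to reject H₀.
The data do not give significant evidence of a linear association between living area and house sale price.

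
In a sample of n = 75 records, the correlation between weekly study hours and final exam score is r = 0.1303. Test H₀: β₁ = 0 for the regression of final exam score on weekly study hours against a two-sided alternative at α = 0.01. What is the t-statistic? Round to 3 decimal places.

t = r·√(n − 2)/√(1 − r²) = 0.1303·√73/√0.983022 = 1.123.
df = n − 2 = 73.
Two-sided p ≈ 0.2652, which is ≥ 0.01, so fail to reject H₀.
The data do not give significant evidence of a linear association between weekly study hours and final exam score.

t = 1.123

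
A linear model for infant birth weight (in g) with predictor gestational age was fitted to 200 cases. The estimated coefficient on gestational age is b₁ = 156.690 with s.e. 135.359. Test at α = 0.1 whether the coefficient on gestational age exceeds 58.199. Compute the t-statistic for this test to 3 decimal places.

H₀: β₁ = 58.199 vs H₁: β₁ > 58.199.
t = (b₁ − β₁⁰)/SE = (156.690 − 58.199) / 135.359 = 0.728.
df = n − 2 = 200 − 2 = 198.
One-sided p ≈ 0.2339, which is ≥ 0.1, so fail to reject H₀.
The data do not give significant evidence that the true slope on gestational age exceeds 58.199 g per unit.

t = 0.728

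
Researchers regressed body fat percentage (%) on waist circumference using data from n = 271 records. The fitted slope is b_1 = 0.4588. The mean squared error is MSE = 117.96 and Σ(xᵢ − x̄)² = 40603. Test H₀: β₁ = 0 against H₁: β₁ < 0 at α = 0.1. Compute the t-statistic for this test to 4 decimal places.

t = 8.5121

SE(b_1) = √(MSE/Sₓₓ) = √(117.96/40603) = 0.0538999.
t = 0.4588 / 0.0538999 = 8.5121.
df = n − 2 = 269.
One-sided p ≈ 1.0000, which is ≥ 0.1, so fail to reject H₀.
The data do not give significant evidence that the true slope on waist circumference is negative.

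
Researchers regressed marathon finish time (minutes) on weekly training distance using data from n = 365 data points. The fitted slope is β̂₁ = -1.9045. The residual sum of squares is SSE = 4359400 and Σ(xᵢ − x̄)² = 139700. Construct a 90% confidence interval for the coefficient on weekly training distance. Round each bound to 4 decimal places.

(-2.3880, -1.4210)

MSE = SSE/(n − 2) = 4359400/363 = 12009.4.
SE(β̂₁) = √(MSE/Sₓₓ) = √(12009.4/139700) = 0.293199.
df = n − 2 = 363.
t* = t_{0.05, 363} = 1.649062.
Margin = t* × SE = 1.649062 × 0.293199 = 0.483503.
CI: -1.9045 ± 0.483503 → (-2.3880, -1.4210).
With 90% confidence, each one-unit increase in weekly training distance is associated with a change of between -2.3880 and -1.4210 minutes in marathon finish time.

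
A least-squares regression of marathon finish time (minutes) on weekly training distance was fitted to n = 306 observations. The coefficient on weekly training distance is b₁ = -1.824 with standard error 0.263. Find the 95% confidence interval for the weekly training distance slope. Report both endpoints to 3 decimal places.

df = n − 2 = 306 − 2 = 304.
t* = t_{0.025, 304} = 1.967798.
Margin = t* × SE = 1.967798 × 0.263 = 0.51753.
CI: -1.824 ± 0.51753 → (-2.342, -1.306).
With 95% confidence, each one-unit increase in weekly training distance is associated with a change of between -2.342 and -1.306 minutes in marathon finish time.

(-2.342, -1.306)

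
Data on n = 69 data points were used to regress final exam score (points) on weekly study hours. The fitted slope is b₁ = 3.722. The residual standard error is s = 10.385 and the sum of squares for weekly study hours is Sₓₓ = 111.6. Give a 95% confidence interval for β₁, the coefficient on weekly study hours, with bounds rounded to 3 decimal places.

SE(b₁) = s/√Sₓₓ = 10.385/√111.6 = 0.983047.
df = n − 2 = 67.
t* = t_{0.025, 67} = 1.996008.
Margin = t* × SE = 1.996008 × 0.983047 = 1.96217.
CI: 3.722 ± 1.96217 → (1.760, 5.684).
With 95% confidence, each one-unit increase in weekly study hours is associated with a change of between 1.760 and 5.684 points in final exam score.

(1.760, 5.684)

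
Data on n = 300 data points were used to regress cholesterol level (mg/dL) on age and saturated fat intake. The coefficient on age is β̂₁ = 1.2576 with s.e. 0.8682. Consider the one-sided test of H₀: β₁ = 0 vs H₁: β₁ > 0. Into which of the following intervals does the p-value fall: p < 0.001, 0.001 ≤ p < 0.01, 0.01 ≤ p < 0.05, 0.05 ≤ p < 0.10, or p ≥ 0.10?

0.05 ≤ p < 0.10

t = 1.2576 / 0.8682 = 1.449.
df = n − k − 1 = 300 − 2 − 1 = 297.
One-sided p = P(T_{297} > t) ≈ 0.0743.
So 0.05 ≤ p < 0.10.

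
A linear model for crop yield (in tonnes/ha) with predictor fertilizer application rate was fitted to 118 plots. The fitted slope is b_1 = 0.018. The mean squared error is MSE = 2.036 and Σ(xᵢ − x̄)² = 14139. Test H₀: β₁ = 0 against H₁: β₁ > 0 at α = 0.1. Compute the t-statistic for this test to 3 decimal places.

SE(b_1) = √(MSE/Sₓₓ) = √(2.036/14139) = 0.012.
t = 0.018 / 0.012 = 1.500.
df = n − 2 = 116.
One-sided p ≈ 0.0682, which is < 0.1, so reject H₀.
There is evidence that the true slope on fertilizer application rate is positive.

t = 1.500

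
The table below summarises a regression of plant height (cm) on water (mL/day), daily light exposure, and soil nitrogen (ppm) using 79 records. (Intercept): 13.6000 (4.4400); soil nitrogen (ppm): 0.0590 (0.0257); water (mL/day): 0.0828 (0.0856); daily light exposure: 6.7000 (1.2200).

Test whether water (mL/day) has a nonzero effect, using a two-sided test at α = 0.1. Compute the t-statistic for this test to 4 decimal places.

t = 0.9673

Read off: b = 0.0828, SE = 0.0856 for water (mL/day).
H₀: β₁ = 0 vs H₁: β₁ ≠ 0.
t = 0.0828 / 0.0856 = 0.9673.
df = n − k − 1 = 79 − 3 − 1 = 75.
Two-sided p ≈ 0.3365, which is ≥ 0.1, so fail to reject H₀.
The data do not give significant evidence of an association between water (mL/day) and plant height, after adjusting for the other predictors.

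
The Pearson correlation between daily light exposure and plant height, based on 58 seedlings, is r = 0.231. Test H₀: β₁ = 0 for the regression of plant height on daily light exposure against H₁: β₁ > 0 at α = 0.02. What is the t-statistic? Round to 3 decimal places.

t = 1.777

t = r·√(n − 2)/√(1 − r²) = 0.231·√56/√0.946639 = 1.777.
df = n − 2 = 56.
One-sided p ≈ 0.0405, which is ≥ 0.02, so fail to reject H₀.
The data do not give significant evidence of a linear association between daily light exposure and plant height.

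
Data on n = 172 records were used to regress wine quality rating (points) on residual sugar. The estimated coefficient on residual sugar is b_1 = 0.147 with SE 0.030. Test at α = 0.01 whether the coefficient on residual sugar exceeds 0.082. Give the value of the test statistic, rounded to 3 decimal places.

t = 2.167

H₀: β₁ = 0.082 vs H₁: β₁ > 0.082.
t = (b_1 − β₁⁰)/SE = (0.147 − 0.082) / 0.030 = 2.167.
df = n − 2 = 172 − 2 = 170.
One-sided p ≈ 0.0158, which is ≥ 0.01, so fail to reject H₀.
The data do not give significant evidence that the true slope on residual sugar exceeds 0.082 points per unit.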